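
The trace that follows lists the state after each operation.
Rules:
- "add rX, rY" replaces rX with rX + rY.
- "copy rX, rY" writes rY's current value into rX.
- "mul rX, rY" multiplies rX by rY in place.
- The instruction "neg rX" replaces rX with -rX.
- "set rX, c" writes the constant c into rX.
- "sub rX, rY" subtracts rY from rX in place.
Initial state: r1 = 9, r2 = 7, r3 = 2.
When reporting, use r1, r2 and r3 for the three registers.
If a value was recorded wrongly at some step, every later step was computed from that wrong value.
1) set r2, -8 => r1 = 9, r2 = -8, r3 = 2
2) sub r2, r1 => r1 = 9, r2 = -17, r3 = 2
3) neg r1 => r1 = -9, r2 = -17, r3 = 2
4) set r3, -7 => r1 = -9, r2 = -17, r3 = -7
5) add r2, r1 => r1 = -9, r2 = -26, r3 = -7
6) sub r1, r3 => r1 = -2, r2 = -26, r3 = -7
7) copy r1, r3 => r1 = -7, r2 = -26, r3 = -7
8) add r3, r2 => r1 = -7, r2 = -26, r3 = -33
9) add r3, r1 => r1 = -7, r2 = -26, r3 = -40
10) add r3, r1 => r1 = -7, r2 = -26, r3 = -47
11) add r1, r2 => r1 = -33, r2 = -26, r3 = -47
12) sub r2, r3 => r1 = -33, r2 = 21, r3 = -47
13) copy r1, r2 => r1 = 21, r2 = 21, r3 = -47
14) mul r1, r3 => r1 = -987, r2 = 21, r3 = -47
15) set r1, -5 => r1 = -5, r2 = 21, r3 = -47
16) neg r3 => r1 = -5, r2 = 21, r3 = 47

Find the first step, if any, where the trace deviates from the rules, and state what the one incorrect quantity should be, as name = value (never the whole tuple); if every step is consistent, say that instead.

Recomputing the run from the initial state:
step 1: r1 = 9, r2 = -8, r3 = 2
step 2: r1 = 9, r2 = -17, r3 = 2
step 3: r1 = -9, r2 = -17, r3 = 2
step 4: r1 = -9, r2 = -17, r3 = -7
step 5: r1 = -9, r2 = -26, r3 = -7
step 6: r1 = -2, r2 = -26, r3 = -7
step 7: r1 = -7, r2 = -26, r3 = -7
step 8: r1 = -7, r2 = -26, r3 = -33
step 9: r1 = -7, r2 = -26, r3 = -40
step 10: r1 = -7, r2 = -26, r3 = -47
step 11: r1 = -33, r2 = -26, r3 = -47
step 12: r1 = -33, r2 = 21, r3 = -47
step 13: r1 = 21, r2 = 21, r3 = -47
step 14: r1 = -987, r2 = 21, r3 = -47
step 15: r1 = -5, r2 = 21, r3 = -47
step 16: r1 = -5, r2 = 21, r3 = 47
This matches the trace at every step.

no error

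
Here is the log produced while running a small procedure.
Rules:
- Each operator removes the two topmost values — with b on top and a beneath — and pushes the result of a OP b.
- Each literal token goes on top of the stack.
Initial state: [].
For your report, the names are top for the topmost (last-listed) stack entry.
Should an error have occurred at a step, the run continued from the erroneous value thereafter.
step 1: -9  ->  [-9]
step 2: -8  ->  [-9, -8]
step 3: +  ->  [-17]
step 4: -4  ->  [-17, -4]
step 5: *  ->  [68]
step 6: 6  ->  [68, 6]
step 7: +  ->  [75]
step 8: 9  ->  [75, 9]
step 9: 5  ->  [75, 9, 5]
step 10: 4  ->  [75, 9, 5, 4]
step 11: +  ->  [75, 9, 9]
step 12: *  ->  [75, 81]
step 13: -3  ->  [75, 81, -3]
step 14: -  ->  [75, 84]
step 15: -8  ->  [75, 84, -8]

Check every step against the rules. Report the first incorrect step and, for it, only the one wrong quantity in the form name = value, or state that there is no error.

step 7, top = 74

1. push -9: top = -9 (matches)
2. push -8: top = -8 (agrees with the log)
3. -9 + -8 = -17 (no discrepancy)
4. push -4: top = -4 (checks out)
5. -17 * -4 = 68 (no discrepancy)
6. push 6: top = 6 (matches)
7. 68 + 6 = 74 (the entry is off here)
Step 7 is the first one off; corrected, top = 74.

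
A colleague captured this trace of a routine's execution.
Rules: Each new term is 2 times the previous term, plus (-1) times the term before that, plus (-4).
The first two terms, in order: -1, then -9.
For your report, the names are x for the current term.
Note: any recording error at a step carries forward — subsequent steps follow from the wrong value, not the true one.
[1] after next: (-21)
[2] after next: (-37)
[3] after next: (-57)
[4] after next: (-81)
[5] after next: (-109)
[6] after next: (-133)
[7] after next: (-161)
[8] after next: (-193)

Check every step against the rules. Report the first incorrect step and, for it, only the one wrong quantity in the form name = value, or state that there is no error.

step 6, x = -141

Recomputing the run from the initial state:
step 1: x = -21
step 2: x = -37
step 3: x = -57
step 4: x = -81
step 5: x = -109
step 6: x = -141
step 7: x = -177
step 8: x = -217
The first disagreement with the trace is at step 6, where the value should be x = -141.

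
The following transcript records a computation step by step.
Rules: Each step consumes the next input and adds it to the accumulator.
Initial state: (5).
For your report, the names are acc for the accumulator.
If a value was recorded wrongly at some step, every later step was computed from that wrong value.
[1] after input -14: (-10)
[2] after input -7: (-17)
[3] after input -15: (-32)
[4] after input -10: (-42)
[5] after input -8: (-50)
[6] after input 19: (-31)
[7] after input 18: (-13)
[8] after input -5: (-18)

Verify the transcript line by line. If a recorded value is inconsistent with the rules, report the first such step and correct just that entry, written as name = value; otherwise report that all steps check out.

step 1, acc = -9

Recomputing the run from the initial state:
step 1: acc = -9
step 2: acc = -16
step 3: acc = -31
step 4: acc = -41
step 5: acc = -49
step 6: acc = -30
step 7: acc = -12
step 8: acc = -17
The first disagreement with the transcript is at step 1, where the value should be acc = -9.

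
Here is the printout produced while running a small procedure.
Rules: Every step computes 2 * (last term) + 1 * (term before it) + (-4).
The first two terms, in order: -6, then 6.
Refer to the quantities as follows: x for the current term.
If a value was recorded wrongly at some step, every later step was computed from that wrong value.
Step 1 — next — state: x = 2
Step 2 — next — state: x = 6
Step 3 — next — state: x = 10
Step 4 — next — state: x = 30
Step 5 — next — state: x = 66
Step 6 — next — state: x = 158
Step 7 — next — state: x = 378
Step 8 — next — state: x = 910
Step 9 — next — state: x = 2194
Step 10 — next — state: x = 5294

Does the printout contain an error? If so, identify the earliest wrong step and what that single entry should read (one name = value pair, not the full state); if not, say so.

step 4, x = 22

Step 1: x = 2*(6) + (1)*(-6) + (-4) = 2 — same as recorded.
Step 2: x = 2*(2) + (1)*(6) + (-4) = 6 — checks out.
Step 3: x = 2*(6) + (1)*(2) + (-4) = 10 — verified.
Step 4: x = 2*(10) + (1)*(6) + (-4) = 22 — the printout disagrees here.
Step 4 is the first one off; corrected, x = 22.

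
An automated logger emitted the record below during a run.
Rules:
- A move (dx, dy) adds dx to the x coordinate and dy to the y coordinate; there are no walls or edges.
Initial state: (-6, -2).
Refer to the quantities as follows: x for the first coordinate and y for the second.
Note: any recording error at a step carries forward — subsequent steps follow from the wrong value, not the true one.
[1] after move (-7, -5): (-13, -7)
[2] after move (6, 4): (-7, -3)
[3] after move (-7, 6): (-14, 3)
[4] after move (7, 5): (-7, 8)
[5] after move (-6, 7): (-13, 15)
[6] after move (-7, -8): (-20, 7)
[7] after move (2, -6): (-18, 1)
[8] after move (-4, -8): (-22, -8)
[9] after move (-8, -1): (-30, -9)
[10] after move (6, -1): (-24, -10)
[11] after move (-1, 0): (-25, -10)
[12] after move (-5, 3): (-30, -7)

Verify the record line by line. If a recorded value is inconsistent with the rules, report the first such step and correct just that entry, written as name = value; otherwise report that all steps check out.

step 8, y = -7

Recomputing the run from the initial state:
step 1: x = -13, y = -7
step 2: x = -7, y = -3
step 3: x = -14, y = 3
step 4: x = -7, y = 8
step 5: x = -13, y = 15
step 6: x = -20, y = 7
step 7: x = -18, y = 1
step 8: x = -22, y = -7
step 9: x = -30, y = -8
step 10: x = -24, y = -9
step 11: x = -25, y = -9
step 12: x = -30, y = -6
The first disagreement with the record is at step 8, where the value should be y = -7.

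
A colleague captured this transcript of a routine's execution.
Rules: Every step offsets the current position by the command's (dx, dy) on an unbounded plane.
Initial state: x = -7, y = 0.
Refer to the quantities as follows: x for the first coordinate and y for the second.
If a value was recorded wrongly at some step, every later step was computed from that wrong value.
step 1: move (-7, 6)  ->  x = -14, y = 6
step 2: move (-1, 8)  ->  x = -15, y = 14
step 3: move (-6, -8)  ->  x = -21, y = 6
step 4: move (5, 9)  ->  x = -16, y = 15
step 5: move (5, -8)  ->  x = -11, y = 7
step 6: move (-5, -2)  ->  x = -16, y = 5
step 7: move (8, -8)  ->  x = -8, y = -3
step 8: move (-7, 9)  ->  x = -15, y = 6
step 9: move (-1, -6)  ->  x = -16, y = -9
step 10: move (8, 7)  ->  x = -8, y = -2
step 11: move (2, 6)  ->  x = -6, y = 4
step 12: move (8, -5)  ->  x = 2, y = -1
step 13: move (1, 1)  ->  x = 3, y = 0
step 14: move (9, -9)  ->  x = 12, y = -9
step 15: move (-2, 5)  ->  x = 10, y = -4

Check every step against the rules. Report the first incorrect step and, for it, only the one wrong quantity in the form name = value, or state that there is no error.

Recomputing the run from the initial state:
step 1: x = -14, y = 6
step 2: x = -15, y = 14
step 3: x = -21, y = 6
step 4: x = -16, y = 15
step 5: x = -11, y = 7
step 6: x = -16, y = 5
step 7: x = -8, y = -3
step 8: x = -15, y = 6
step 9: x = -16, y = 0
step 10: x = -8, y = 7
step 11: x = -6, y = 13
step 12: x = 2, y = 8
step 13: x = 3, y = 9
step 14: x = 12, y = 0
step 15: x = 10, y = 5
The first disagreement with the transcript is at step 9, where the value should be y = 0.

step 9, y = 0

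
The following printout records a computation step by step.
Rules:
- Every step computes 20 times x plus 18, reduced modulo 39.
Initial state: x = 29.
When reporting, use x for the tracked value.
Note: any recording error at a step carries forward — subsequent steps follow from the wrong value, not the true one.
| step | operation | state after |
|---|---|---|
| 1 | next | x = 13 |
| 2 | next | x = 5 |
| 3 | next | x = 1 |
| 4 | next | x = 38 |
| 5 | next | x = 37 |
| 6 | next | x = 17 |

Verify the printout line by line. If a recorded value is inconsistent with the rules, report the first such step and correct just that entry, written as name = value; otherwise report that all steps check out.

1. x = (20*29 + 18) mod 39 = 13 (confirmed correct)
2. x = (20*13 + 18) mod 39 = 5 (same as recorded)
3. x = (20*5 + 18) mod 39 = 1 (in agreement)
4. x = (20*1 + 18) mod 39 = 38 (same as recorded)
5. x = (20*38 + 18) mod 39 = 37 (confirmed correct)
6. x = (20*37 + 18) mod 39 = 17 (checks out)
Every step is consistent.

no error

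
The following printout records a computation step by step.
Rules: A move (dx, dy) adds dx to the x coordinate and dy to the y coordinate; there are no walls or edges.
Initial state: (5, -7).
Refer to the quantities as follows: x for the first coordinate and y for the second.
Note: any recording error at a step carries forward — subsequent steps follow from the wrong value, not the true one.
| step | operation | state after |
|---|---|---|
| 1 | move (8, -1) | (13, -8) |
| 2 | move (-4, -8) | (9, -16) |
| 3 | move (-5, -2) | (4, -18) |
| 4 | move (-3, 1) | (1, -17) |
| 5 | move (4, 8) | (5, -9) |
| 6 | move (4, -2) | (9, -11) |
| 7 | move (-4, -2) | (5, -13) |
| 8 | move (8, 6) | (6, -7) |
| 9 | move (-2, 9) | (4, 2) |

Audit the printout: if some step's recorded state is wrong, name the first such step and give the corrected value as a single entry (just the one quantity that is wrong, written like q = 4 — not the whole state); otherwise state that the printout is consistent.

step 8, x = 13

Recomputing the run from the initial state:
step 1: x = 13, y = -8
step 2: x = 9, y = -16
step 3: x = 4, y = -18
step 4: x = 1, y = -17
step 5: x = 5, y = -9
step 6: x = 9, y = -11
step 7: x = 5, y = -13
step 8: x = 13, y = -7
step 9: x = 11, y = 2
The first disagreement with the printout is at step 8, where the value should be x = 13.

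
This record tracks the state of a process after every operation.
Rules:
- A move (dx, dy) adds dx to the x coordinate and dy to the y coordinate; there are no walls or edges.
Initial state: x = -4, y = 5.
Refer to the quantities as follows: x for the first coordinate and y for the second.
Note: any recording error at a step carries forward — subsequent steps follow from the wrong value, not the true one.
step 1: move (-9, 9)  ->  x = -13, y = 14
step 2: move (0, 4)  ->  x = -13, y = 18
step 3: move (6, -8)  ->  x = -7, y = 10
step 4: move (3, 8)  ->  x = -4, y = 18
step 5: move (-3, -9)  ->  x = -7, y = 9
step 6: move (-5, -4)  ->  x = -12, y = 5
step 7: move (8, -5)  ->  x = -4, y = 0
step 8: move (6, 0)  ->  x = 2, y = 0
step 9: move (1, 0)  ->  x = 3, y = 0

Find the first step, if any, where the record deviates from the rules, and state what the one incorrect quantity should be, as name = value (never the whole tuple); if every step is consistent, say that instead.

no error

step 1: x = -4 + (-9) = -13, y = 5 + (9) = 14 -> checks out
step 2: x = -13 + (0) = -13, y = 14 + (4) = 18 -> exactly as logged
step 3: x = -13 + (6) = -7, y = 18 + (-8) = 10 -> no discrepancy
step 4: x = -7 + (3) = -4, y = 10 + (8) = 18 -> in agreement
step 5: x = -4 + (-3) = -7, y = 18 + (-9) = 9 -> exactly as logged
step 6: x = -7 + (-5) = -12, y = 9 + (-4) = 5 -> exactly as logged
step 7: x = -12 + (8) = -4, y = 5 + (-5) = 0 -> in agreement
step 8: x = -4 + (6) = 2, y = 0 + (0) = 0 -> same as recorded
step 9: x = 2 + (1) = 3, y = 0 + (0) = 0 -> in agreement
Nothing is out of place; the run is error-free.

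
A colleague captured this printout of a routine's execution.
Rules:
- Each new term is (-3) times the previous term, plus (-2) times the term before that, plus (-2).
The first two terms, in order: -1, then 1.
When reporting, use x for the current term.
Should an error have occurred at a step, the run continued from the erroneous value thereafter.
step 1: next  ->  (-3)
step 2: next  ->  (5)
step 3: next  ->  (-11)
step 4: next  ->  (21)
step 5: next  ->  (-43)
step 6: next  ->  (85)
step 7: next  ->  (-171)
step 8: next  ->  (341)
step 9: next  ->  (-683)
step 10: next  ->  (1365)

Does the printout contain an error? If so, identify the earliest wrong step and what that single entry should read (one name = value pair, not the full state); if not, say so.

1. x = -3*(1) + (-2)*(-1) + (-2) = -3 (checks out)
2. x = -3*(-3) + (-2)*(1) + (-2) = 5 (agrees with the printout)
3. x = -3*(5) + (-2)*(-3) + (-2) = -11 (consistent with the printout)
4. x = -3*(-11) + (-2)*(5) + (-2) = 21 (confirmed correct)
5. x = -3*(21) + (-2)*(-11) + (-2) = -43 (exactly as logged)
6. x = -3*(-43) + (-2)*(21) + (-2) = 85 (verified)
7. x = -3*(85) + (-2)*(-43) + (-2) = -171 (consistent with the printout)
8. x = -3*(-171) + (-2)*(85) + (-2) = 341 (consistent with the printout)
9. x = -3*(341) + (-2)*(-171) + (-2) = -683 (confirmed correct)
10. x = -3*(-683) + (-2)*(341) + (-2) = 1365 (same as recorded)
Every step is consistent.

no error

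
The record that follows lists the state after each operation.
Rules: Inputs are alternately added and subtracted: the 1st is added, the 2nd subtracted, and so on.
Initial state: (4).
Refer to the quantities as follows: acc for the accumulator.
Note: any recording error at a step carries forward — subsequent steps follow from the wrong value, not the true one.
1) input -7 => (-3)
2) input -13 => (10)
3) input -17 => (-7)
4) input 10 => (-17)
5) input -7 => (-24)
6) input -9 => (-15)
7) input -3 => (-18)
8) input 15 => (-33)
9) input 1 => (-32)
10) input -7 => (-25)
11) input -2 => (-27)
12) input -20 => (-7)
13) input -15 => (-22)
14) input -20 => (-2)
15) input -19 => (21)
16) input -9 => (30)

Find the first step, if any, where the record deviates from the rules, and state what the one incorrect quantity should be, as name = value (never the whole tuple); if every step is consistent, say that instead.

Recomputing the run from the initial state:
step 1: acc = -3
step 2: acc = 10
step 3: acc = -7
step 4: acc = -17
step 5: acc = -24
step 6: acc = -15
step 7: acc = -18
step 8: acc = -33
step 9: acc = -32
step 10: acc = -25
step 11: acc = -27
step 12: acc = -7
step 13: acc = -22
step 14: acc = -2
step 15: acc = -21
step 16: acc = -12
The first disagreement with the record is at step 15, where the value should be acc = -21.

step 15, acc = -21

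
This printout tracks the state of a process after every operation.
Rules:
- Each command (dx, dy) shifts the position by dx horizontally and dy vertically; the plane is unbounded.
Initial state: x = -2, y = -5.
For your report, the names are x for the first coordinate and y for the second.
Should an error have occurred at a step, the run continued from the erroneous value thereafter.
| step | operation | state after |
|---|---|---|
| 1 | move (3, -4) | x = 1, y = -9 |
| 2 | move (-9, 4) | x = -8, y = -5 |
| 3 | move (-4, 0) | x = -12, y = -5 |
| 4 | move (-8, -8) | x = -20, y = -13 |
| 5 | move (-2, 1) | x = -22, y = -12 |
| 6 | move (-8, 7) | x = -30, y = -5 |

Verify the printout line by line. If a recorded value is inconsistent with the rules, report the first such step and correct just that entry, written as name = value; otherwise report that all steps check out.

no error

Step 1: x = -2 + (3) = 1, y = -5 + (-4) = -9 — checks out.
Step 2: x = 1 + (-9) = -8, y = -9 + (4) = -5 — same as recorded.
Step 3: x = -8 + (-4) = -12, y = -5 + (0) = -5 — consistent with the printout.
Step 4: x = -12 + (-8) = -20, y = -5 + (-8) = -13 — exactly as logged.
Step 5: x = -20 + (-2) = -22, y = -13 + (1) = -12 — consistent with the printout.
Step 6: x = -22 + (-8) = -30, y = -12 + (7) = -5 — consistent with the printout.
All steps check out; nothing to correct.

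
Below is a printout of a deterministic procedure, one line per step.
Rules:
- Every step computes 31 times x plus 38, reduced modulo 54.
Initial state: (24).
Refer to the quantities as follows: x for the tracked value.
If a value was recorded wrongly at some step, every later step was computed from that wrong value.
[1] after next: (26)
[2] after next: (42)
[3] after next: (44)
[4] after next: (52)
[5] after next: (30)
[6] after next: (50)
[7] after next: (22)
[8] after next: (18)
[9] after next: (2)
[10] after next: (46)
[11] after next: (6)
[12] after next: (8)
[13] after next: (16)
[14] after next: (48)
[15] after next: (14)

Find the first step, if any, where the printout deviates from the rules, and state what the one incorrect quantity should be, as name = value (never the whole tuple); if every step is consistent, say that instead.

Step 1: x = (31*24 + 38) mod 54 = 26 — checks out.
Step 2: x = (31*26 + 38) mod 54 = 34 — this is not what the printout shows.
First incorrect step: 2; the correct value is x = 34.

step 2, x = 34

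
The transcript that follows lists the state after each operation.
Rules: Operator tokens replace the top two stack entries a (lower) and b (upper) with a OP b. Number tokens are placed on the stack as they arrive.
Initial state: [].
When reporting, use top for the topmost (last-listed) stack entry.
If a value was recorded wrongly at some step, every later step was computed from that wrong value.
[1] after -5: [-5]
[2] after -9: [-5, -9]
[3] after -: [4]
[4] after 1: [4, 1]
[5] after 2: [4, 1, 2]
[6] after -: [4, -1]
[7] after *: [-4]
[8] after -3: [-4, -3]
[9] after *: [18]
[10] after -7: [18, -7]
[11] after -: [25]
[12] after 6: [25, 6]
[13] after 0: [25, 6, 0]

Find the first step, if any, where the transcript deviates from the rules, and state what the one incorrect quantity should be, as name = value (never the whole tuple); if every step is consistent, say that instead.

step 9, top = 12

step 1: push -5: top = -5 -> no discrepancy
step 2: push -9: top = -9 -> exactly as logged
step 3: -5 - -9 = 4 -> confirmed correct
step 4: push 1: top = 1 -> in agreement
step 5: push 2: top = 2 -> consistent with the transcript
step 6: 1 - 2 = -1 -> agrees with the transcript
step 7: 4 * -1 = -4 -> verified
step 8: push -3: top = -3 -> agrees with the transcript
step 9: -4 * -3 = 12 -> a discrepancy with the transcript
First deviation found at step 9; the corrected entry is top = 12.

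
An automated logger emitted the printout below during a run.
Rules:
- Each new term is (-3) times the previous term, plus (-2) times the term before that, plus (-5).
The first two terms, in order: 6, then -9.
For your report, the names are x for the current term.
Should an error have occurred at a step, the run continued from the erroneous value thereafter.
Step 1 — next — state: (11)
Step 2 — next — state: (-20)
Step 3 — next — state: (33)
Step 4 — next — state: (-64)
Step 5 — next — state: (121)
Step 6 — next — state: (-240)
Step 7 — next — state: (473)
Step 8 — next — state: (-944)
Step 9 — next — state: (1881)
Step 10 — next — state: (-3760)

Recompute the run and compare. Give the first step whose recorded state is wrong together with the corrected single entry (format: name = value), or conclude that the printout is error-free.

step 1, x = 10

step 1: x = -3*(-9) + (-2)*(6) + (-5) = 10 -> the entry is off here
First incorrect step: 1; the correct value is x = 10.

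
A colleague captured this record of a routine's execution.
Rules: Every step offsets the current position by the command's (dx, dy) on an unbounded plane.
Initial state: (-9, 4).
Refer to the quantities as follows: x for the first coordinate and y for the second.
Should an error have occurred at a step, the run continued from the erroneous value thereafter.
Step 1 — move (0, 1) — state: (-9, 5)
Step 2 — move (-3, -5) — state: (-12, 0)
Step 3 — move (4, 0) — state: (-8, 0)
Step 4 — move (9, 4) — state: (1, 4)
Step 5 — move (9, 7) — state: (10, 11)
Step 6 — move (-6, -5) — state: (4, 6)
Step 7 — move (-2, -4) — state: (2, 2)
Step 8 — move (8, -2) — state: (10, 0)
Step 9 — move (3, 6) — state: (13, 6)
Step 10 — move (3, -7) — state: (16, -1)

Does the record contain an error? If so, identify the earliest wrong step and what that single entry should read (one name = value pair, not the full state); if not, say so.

Step 1: x = -9 + (0) = -9, y = 4 + (1) = 5 — confirmed correct.
Step 2: x = -9 + (-3) = -12, y = 5 + (-5) = 0 — matches.
Step 3: x = -12 + (4) = -8, y = 0 + (0) = 0 — exactly as logged.
Step 4: x = -8 + (9) = 1, y = 0 + (4) = 4 — no discrepancy.
Step 5: x = 1 + (9) = 10, y = 4 + (7) = 11 — matches.
Step 6: x = 10 + (-6) = 4, y = 11 + (-5) = 6 — in agreement.
Step 7: x = 4 + (-2) = 2, y = 6 + (-4) = 2 — agrees with the record.
Step 8: x = 2 + (8) = 10, y = 2 + (-2) = 0 — no discrepancy.
Step 9: x = 10 + (3) = 13, y = 0 + (6) = 6 — same as recorded.
Step 10: x = 13 + (3) = 16, y = 6 + (-7) = -1 — confirmed correct.
All steps check out; nothing to correct.

no error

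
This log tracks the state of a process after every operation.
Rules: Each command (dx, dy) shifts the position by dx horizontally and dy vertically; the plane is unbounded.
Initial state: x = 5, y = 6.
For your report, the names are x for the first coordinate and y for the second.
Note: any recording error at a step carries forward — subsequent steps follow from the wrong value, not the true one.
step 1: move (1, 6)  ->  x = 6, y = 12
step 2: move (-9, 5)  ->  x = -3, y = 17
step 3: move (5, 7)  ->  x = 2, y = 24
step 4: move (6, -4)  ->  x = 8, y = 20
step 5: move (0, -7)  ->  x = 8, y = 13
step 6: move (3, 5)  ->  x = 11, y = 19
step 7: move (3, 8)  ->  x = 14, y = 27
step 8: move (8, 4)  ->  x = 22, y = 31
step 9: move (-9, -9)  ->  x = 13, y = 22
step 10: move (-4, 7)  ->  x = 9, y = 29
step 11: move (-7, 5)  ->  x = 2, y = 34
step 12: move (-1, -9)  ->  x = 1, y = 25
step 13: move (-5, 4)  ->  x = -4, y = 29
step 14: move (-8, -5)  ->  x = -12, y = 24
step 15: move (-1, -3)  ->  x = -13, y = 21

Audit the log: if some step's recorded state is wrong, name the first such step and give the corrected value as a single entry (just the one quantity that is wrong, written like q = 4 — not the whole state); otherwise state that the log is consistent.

step 6, y = 18

Step 1: x = 5 + (1) = 6, y = 6 + (6) = 12 — verified.
Step 2: x = 6 + (-9) = -3, y = 12 + (5) = 17 — matches.
Step 3: x = -3 + (5) = 2, y = 17 + (7) = 24 — consistent with the log.
Step 4: x = 2 + (6) = 8, y = 24 + (-4) = 20 — checks out.
Step 5: x = 8 + (0) = 8, y = 20 + (-7) = 13 — agrees with the log.
Step 6: x = 8 + (3) = 11, y = 13 + (5) = 18 — the log has a different value.
First incorrect step: 6; the correct value is y = 18.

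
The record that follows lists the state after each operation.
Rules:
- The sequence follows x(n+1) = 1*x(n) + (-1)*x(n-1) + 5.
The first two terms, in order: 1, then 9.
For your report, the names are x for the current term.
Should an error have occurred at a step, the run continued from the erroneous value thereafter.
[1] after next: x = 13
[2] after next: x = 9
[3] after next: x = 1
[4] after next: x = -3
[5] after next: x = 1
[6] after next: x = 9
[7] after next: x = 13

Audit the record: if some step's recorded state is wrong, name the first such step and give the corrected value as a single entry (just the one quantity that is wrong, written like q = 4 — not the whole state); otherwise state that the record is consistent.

no error

1. x = 1*(9) + (-1)*(1) + (5) = 13 (no discrepancy)
2. x = 1*(13) + (-1)*(9) + (5) = 9 (checks out)
3. x = 1*(9) + (-1)*(13) + (5) = 1 (exactly as logged)
4. x = 1*(1) + (-1)*(9) + (5) = -3 (same as recorded)
5. x = 1*(-3) + (-1)*(1) + (5) = 1 (consistent with the record)
6. x = 1*(1) + (-1)*(-3) + (5) = 9 (agrees with the record)
7. x = 1*(9) + (-1)*(1) + (5) = 13 (matches)
All steps check out; nothing to correct.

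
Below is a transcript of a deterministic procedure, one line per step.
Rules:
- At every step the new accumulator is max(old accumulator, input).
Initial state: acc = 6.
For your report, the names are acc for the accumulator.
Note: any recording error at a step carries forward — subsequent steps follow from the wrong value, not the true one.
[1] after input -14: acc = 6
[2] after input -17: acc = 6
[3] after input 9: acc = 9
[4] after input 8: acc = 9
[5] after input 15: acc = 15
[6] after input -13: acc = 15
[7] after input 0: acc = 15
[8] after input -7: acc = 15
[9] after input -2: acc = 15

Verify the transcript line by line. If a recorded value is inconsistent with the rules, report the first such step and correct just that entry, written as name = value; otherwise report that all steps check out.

no error

1. acc = max(6, -14) = 6 (verified)
2. acc = max(6, -17) = 6 (confirmed correct)
3. acc = max(6, 9) = 9 (checks out)
4. acc = max(9, 8) = 9 (exactly as logged)
5. acc = max(9, 15) = 15 (in agreement)
6. acc = max(15, -13) = 15 (same as recorded)
7. acc = max(15, 0) = 15 (exactly as logged)
8. acc = max(15, -7) = 15 (confirmed correct)
9. acc = max(15, -2) = 15 (matches)
The recomputation confirms every line.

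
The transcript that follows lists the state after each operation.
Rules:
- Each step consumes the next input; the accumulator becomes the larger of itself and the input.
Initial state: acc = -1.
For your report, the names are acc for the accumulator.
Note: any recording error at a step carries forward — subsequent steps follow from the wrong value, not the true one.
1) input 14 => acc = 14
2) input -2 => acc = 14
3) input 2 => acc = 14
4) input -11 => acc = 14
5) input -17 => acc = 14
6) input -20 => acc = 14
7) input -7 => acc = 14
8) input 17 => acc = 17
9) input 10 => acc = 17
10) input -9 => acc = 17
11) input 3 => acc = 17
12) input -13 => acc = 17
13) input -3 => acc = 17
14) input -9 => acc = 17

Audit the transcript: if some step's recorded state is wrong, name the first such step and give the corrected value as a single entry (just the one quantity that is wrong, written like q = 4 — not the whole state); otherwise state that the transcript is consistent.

no error

1. acc = max(-1, 14) = 14 (consistent with the transcript)
2. acc = max(14, -2) = 14 (matches)
3. acc = max(14, 2) = 14 (exactly as logged)
4. acc = max(14, -11) = 14 (same as recorded)
5. acc = max(14, -17) = 14 (matches)
6. acc = max(14, -20) = 14 (confirmed correct)
7. acc = max(14, -7) = 14 (checks out)
8. acc = max(14, 17) = 17 (agrees with the transcript)
9. acc = max(17, 10) = 17 (checks out)
10. acc = max(17, -9) = 17 (agrees with the transcript)
11. acc = max(17, 3) = 17 (in agreement)
12. acc = max(17, -13) = 17 (checks out)
13. acc = max(17, -3) = 17 (consistent with the transcript)
14. acc = max(17, -9) = 17 (no discrepancy)
The whole run recomputes cleanly — no discrepancies.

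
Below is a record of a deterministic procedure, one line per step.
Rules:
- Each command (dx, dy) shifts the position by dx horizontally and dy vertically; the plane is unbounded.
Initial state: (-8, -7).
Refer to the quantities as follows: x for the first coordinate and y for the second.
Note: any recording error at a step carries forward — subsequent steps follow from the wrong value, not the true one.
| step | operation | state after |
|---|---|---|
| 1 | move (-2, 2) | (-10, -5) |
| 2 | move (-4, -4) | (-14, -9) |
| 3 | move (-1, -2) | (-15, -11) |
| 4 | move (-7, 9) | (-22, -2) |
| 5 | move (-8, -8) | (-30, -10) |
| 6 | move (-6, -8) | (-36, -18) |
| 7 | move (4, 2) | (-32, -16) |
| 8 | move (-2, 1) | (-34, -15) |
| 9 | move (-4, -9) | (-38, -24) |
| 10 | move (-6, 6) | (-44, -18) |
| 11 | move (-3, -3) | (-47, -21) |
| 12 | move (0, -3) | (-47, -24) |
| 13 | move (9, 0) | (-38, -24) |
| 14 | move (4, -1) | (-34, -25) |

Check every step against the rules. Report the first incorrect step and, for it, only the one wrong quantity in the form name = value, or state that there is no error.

Recomputing the run from the initial state:
step 1: x = -10, y = -5
step 2: x = -14, y = -9
step 3: x = -15, y = -11
step 4: x = -22, y = -2
step 5: x = -30, y = -10
step 6: x = -36, y = -18
step 7: x = -32, y = -16
step 8: x = -34, y = -15
step 9: x = -38, y = -24
step 10: x = -44, y = -18
step 11: x = -47, y = -21
step 12: x = -47, y = -24
step 13: x = -38, y = -24
step 14: x = -34, y = -25
This matches the record at every step.

no error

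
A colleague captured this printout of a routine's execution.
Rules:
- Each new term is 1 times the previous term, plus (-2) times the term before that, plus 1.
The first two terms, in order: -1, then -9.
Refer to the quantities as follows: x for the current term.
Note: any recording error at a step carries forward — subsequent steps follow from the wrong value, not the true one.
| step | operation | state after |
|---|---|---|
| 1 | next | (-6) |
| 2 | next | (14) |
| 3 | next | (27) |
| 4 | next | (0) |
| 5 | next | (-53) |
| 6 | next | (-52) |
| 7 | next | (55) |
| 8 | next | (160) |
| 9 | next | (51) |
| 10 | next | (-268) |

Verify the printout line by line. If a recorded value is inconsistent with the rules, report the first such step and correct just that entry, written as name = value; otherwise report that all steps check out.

Recomputing the run from the initial state:
step 1: x = -6
step 2: x = 13
step 3: x = 26
step 4: x = 1
step 5: x = -50
step 6: x = -51
step 7: x = 50
step 8: x = 153
step 9: x = 54
step 10: x = -251
The first disagreement with the printout is at step 2, where the value should be x = 13.

step 2, x = 13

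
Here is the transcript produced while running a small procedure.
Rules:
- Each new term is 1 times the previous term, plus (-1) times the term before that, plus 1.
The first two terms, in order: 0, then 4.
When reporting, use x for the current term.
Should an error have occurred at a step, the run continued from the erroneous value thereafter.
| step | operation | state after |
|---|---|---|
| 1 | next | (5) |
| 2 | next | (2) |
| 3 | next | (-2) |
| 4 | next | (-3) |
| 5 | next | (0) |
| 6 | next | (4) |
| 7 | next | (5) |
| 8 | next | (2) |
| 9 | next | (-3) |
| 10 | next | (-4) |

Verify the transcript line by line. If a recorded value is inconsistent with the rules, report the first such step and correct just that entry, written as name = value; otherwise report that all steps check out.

Recomputing the run from the initial state:
step 1: x = 5
step 2: x = 2
step 3: x = -2
step 4: x = -3
step 5: x = 0
step 6: x = 4
step 7: x = 5
step 8: x = 2
step 9: x = -2
step 10: x = -3
The first disagreement with the transcript is at step 9, where the value should be x = -2.

step 9, x = -2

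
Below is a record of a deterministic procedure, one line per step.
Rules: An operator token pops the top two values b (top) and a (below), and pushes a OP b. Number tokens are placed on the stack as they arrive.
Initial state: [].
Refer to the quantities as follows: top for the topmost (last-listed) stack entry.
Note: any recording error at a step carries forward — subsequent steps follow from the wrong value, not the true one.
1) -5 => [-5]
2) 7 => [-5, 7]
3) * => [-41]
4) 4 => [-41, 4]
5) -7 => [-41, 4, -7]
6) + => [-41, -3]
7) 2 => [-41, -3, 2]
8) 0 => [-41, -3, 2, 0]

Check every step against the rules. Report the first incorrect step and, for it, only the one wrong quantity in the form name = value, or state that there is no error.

step 3, top = -35

Step 1: push -5: top = -5 — same as recorded.
Step 2: push 7: top = 7 — matches.
Step 3: -5 * 7 = -35 — the entry is off here.
So the first discrepancy is step 3, where the right value is top = -35.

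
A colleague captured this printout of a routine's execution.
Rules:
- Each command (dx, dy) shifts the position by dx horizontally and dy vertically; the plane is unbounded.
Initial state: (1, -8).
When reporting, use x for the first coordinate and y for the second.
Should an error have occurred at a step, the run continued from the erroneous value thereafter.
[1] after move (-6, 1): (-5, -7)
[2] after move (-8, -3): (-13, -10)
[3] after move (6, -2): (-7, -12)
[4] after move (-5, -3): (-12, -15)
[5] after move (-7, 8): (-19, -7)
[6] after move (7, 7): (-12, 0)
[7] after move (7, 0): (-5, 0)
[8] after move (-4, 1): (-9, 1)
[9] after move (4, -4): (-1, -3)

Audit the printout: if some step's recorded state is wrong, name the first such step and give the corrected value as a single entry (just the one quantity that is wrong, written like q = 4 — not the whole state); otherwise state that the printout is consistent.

step 1: x = 1 + (-6) = -5, y = -8 + (1) = -7 -> in agreement
step 2: x = -5 + (-8) = -13, y = -7 + (-3) = -10 -> consistent with the printout
step 3: x = -13 + (6) = -7, y = -10 + (-2) = -12 -> in agreement
step 4: x = -7 + (-5) = -12, y = -12 + (-3) = -15 -> confirmed correct
step 5: x = -12 + (-7) = -19, y = -15 + (8) = -7 -> checks out
step 6: x = -19 + (7) = -12, y = -7 + (7) = 0 -> agrees with the printout
step 7: x = -12 + (7) = -5, y = 0 + (0) = 0 -> checks out
step 8: x = -5 + (-4) = -9, y = 0 + (1) = 1 -> confirmed correct
step 9: x = -9 + (4) = -5, y = 1 + (-4) = -3 -> a discrepancy with the printout
First deviation found at step 9; the corrected entry is x = -5.

step 9, x = -5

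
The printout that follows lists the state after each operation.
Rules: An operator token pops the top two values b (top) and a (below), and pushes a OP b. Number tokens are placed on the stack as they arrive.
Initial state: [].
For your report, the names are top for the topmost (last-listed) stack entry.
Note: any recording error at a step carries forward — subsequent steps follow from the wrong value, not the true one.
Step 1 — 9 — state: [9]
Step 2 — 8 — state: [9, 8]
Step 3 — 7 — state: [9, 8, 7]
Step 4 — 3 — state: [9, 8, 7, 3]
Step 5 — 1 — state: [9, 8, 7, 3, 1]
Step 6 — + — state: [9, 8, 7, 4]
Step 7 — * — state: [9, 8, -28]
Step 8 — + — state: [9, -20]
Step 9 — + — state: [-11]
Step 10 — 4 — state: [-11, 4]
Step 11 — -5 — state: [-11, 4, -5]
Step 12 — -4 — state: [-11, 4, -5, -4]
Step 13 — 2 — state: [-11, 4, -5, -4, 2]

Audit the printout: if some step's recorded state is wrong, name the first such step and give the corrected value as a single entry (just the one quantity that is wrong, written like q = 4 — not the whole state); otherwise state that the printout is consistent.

Recomputing the run from the initial state:
step 1: [9]
step 2: [9, 8]
step 3: [9, 8, 7]
step 4: [9, 8, 7, 3]
step 5: [9, 8, 7, 3, 1]
step 6: [9, 8, 7, 4]
step 7: [9, 8, 28]
step 8: [9, 36]
step 9: [45]
step 10: [45, 4]
step 11: [45, 4, -5]
step 12: [45, 4, -5, -4]
step 13: [45, 4, -5, -4, 2]
The first disagreement with the printout is at step 7, where the value should be top = 28.

step 7, top = 28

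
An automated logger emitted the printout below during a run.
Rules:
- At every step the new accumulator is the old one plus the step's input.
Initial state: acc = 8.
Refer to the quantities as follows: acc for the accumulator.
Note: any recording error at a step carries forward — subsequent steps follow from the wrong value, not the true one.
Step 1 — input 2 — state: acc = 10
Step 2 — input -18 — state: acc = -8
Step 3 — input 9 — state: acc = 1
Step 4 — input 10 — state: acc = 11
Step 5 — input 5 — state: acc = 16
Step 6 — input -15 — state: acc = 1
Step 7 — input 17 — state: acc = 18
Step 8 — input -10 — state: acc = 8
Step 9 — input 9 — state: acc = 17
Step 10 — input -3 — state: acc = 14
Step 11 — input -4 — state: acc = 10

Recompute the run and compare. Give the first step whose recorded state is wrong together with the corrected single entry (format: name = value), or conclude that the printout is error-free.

no error

Step 1: acc = 8 + 2 = 10 — same as recorded.
Step 2: acc = 10 + -18 = -8 — no discrepancy.
Step 3: acc = -8 + 9 = 1 — checks out.
Step 4: acc = 1 + 10 = 11 — consistent with the printout.
Step 5: acc = 11 + 5 = 16 — no discrepancy.
Step 6: acc = 16 + -15 = 1 — agrees with the printout.
Step 7: acc = 1 + 17 = 18 — consistent with the printout.
Step 8: acc = 18 + -10 = 8 — consistent with the printout.
Step 9: acc = 8 + 9 = 17 — matches.
Step 10: acc = 17 + -3 = 14 — matches.
Step 11: acc = 14 + -4 = 10 — checks out.
Every step is consistent.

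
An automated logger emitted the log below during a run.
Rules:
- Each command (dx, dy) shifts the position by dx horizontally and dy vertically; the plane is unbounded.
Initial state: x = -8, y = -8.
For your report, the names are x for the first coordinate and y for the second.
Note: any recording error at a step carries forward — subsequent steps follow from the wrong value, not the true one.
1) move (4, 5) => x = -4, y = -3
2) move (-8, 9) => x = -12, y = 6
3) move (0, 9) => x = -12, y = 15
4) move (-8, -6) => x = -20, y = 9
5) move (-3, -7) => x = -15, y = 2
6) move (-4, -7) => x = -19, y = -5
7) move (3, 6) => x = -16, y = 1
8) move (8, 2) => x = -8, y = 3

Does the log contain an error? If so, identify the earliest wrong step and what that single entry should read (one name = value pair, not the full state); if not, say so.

Recomputing the run from the initial state:
step 1: x = -4, y = -3
step 2: x = -12, y = 6
step 3: x = -12, y = 15
step 4: x = -20, y = 9
step 5: x = -23, y = 2
step 6: x = -27, y = -5
step 7: x = -24, y = 1
step 8: x = -16, y = 3
The first disagreement with the log is at step 5, where the value should be x = -23.

step 5, x = -23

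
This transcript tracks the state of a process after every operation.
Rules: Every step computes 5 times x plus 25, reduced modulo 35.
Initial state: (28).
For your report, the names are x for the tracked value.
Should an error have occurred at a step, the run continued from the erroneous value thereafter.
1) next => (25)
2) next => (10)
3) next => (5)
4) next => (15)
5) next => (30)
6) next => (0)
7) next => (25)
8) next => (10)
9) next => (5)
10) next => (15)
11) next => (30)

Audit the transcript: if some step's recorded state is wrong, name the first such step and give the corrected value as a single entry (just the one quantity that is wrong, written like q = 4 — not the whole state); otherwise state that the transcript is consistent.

no error

1. x = (5*28 + 25) mod 35 = 25 (verified)
2. x = (5*25 + 25) mod 35 = 10 (in agreement)
3. x = (5*10 + 25) mod 35 = 5 (checks out)
4. x = (5*5 + 25) mod 35 = 15 (same as recorded)
5. x = (5*15 + 25) mod 35 = 30 (verified)
6. x = (5*30 + 25) mod 35 = 0 (consistent with the transcript)
7. x = (5*0 + 25) mod 35 = 25 (no discrepancy)
8. x = (5*25 + 25) mod 35 = 10 (exactly as logged)
9. x = (5*10 + 25) mod 35 = 5 (confirmed correct)
10. x = (5*5 + 25) mod 35 = 15 (in agreement)
11. x = (5*15 + 25) mod 35 = 30 (same as recorded)
All steps check out; nothing to correct.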